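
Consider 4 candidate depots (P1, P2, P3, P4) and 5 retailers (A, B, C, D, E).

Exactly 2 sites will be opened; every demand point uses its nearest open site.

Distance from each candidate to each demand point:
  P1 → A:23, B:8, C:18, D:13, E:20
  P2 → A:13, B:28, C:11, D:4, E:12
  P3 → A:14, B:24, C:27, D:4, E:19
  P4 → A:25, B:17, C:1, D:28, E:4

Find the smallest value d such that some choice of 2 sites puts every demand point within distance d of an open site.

Open {P1, P2}.
  Farthest demand point is A at distance 13 (to P2); all others are ≤ 13.
With {P2, P4} the worst case is 17.
With {P3, P4} the worst case is 17.
No size-2 selection achieves below 13.

13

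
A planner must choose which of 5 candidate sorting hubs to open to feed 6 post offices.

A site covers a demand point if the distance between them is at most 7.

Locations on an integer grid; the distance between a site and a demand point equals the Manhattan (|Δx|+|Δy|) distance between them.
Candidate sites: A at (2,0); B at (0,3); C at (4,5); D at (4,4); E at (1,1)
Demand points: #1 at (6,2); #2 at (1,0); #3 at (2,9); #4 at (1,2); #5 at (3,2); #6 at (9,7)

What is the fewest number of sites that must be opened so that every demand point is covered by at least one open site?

2

Coverage sets (demand points within 7 of each site):
  A: {#1, #2, #4, #5}
  B: {#1, #2, #4, #5}
  C: {#1, #3, #4, #5, #6}
  D: {#1, #2, #3, #4, #5}
  E: {#1, #2, #4, #5}
No single site covers all 6 demand points.
But {A, C} covers everything, so the minimum is 2.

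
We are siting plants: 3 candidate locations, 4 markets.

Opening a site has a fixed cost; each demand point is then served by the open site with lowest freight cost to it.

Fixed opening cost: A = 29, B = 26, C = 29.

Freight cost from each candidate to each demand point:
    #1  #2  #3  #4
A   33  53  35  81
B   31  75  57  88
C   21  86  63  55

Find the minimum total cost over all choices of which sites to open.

222

Open {A, C}: assign each demand point to its cheapest open site.
  #1→C 21, #2→A 53, #3→A 35, #4→C 55
  freight cost 164, fixed 58 → total 222.
Compare {A}: freight cost 202 + fixed 29 = 231.
Compare {A, B, C}: freight cost 164 + fixed 84 = 248.
Compare {C}: freight cost 225 + fixed 29 = 254.
All other subsets cost ≥ 231. Minimum total cost: 222.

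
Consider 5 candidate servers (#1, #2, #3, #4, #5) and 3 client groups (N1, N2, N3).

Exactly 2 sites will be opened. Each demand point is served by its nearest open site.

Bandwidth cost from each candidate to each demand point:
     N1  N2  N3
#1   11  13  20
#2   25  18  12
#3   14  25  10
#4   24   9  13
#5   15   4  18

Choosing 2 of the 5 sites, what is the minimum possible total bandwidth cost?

Open {#3, #5}.
  N1→#3 14, N2→#5 4, N3→#3 10  ⇒ total 28.
Compare {#2, #5}: total 31.
Compare {#4, #5}: total 32.
No size-2 selection does better; minimum is 28.

28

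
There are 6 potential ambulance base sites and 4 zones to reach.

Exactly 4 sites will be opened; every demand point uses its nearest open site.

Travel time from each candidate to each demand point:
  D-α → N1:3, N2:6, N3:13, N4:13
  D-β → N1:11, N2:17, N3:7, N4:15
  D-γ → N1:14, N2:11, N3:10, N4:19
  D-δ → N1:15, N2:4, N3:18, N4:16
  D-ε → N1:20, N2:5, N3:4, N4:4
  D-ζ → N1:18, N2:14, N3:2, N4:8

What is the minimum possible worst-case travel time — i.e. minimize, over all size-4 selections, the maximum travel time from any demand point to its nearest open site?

4

Open {D-α, D-β, D-δ, D-ε}.
  Farthest demand point is N2 at travel time 4 (to D-δ); all others are ≤ 4.
With {D-α, D-γ, D-δ, D-ε} the worst case is 4.
With {D-α, D-δ, D-ε, D-ζ} the worst case is 4.
No size-4 selection achieves below 4.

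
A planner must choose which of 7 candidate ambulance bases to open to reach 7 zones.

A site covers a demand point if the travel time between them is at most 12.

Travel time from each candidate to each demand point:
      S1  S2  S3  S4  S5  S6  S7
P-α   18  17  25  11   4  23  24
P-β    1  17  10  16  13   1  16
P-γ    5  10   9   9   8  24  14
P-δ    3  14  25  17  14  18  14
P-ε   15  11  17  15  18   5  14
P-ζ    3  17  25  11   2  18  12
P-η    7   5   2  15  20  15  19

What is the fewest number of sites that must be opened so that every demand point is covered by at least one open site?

Coverage sets (demand points within 12 of each site):
  P-α: {S4, S5}
  P-β: {S1, S3, S6}
  P-γ: {S1, S2, S3, S4, S5}
  P-δ: {S1}
  P-ε: {S2, S6}
  P-ζ: {S1, S4, S5, S7}
  P-η: {S1, S2, S3}
No 2 sites suffice: every size-2 union leaves at least one demand point uncovered.
But {P-β, P-γ, P-ζ} covers everything, so the minimum is 3.

3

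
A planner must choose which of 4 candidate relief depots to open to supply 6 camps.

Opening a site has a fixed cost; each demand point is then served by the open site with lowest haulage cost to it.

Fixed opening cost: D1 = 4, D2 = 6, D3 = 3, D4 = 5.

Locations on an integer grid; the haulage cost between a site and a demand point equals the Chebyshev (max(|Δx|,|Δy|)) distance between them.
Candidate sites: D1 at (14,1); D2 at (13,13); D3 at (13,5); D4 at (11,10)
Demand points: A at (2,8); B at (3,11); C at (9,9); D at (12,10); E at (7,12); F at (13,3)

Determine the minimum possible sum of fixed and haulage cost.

Open {D3, D4}: assign each demand point to its cheapest open site.
  A→D4 9, B→D4 8, C→D4 2, D→D4 1, E→D4 4, F→D3 2
  haulage cost 26, fixed 8 → total 34.
Compare {D1, D4}: haulage cost 26 + fixed 9 = 35.
Compare {D4}: haulage cost 31 + fixed 5 = 36.
Compare {D1, D3, D4}: haulage cost 26 + fixed 12 = 38.
All other subsets cost ≥ 35. Minimum total cost: 34.

34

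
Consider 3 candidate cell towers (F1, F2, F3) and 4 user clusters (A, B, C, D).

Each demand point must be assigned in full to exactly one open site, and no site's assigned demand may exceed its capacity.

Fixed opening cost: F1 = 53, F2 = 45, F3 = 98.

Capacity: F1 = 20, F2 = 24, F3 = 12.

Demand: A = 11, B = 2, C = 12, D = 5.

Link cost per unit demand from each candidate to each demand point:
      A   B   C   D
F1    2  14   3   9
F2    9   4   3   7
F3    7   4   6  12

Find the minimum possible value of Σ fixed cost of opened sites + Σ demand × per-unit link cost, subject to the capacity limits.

199

Open {F1, F2}; cheapest assignment that respects the capacities:
  F1 (cap 20, load 11): A — cost 11×2 = 22
  F2 (cap 24, load 19): B, C, D — cost 2×4 + 12×3 + 5×7 = 79
  Shipping 101, fixed 98 → total 199.
  Any other capacity-feasible assignment to {F1, F2} ships for at least 101.
Compare {F1, F2, F3}: its best feasible assignment gives total 297.
Compare {F2, F3}: its best feasible assignment gives total 299.
Every other set of open sites that can feasibly serve all demand totals ≥ 297 even under its best assignment. Minimum: 199.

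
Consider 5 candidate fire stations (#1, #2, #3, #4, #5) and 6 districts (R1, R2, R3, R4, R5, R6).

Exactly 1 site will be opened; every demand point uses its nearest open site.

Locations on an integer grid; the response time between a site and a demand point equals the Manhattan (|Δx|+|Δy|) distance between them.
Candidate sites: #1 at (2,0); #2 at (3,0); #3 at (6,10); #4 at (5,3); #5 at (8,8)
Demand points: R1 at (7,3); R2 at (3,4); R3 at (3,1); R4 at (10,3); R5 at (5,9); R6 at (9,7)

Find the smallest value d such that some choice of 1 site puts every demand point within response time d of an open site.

8

Open {#4}.
  Farthest demand point is R6 at response time 8 (to #4); all others are ≤ 8.
With {#3} the worst case is 12.
With {#5} the worst case is 12.
No size-1 selection achieves below 8.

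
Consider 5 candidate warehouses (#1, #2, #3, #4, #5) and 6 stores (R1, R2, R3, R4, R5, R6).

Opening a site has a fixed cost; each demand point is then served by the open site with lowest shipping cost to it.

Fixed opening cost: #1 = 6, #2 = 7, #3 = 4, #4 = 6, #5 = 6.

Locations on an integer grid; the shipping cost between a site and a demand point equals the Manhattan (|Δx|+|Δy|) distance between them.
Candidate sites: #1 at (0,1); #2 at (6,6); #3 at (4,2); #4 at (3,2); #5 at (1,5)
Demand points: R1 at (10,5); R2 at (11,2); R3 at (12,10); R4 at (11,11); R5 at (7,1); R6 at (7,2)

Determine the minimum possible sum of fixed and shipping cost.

50

Open {#2, #3}: assign each demand point to its cheapest open site.
  R1→#2 5, R2→#3 7, R3→#2 10, R4→#2 10, R5→#3 4, R6→#3 3
  shipping cost 39, fixed 11 → total 50.
Compare {#2}: shipping cost 45 + fixed 7 = 52.
Compare {#2, #4}: shipping cost 42 + fixed 13 = 55.
Compare {#1, #2, #3}: shipping cost 39 + fixed 17 = 56.
All other subsets cost ≥ 52. Minimum total cost: 50.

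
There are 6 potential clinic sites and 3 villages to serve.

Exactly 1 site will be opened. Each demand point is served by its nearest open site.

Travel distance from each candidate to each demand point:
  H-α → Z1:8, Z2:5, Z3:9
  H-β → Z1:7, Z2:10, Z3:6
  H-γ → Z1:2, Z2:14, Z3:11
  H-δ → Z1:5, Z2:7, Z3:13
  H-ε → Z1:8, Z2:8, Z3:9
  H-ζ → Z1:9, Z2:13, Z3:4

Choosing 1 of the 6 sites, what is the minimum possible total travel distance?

Open {H-α}.
  Z1→H-α 8, Z2→H-α 5, Z3→H-α 9  ⇒ total 22.
Compare {H-β}: total 23.
Compare {H-δ}: total 25.
No size-1 selection does better; minimum is 22.

22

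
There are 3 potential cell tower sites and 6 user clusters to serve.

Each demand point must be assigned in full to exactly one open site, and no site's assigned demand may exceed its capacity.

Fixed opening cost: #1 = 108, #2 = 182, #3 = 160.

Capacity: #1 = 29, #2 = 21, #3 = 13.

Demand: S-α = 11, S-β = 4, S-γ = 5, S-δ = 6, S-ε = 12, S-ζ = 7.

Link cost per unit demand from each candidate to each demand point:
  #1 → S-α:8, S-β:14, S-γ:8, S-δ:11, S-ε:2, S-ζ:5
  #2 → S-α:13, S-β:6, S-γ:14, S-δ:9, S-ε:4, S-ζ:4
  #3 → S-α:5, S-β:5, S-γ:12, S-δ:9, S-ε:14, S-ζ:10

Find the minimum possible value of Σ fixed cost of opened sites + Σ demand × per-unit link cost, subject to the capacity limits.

548

Open {#1, #2}; cheapest assignment that respects the capacities:
  #1 (cap 29, load 28): S-α, S-γ, S-ε — cost 11×8 + 5×8 + 12×2 = 152
  #2 (cap 21, load 17): S-β, S-δ, S-ζ — cost 4×6 + 6×9 + 7×4 = 106
  Shipping 258, fixed 290 → total 548.
  Any other capacity-feasible assignment to {#1, #2} ships for at least 258.
Compare {#1, #2, #3}: its best feasible assignment gives total 675.
Every other set of open sites that can feasibly serve all demand totals ≥ 675 even under its best assignment. Minimum: 548.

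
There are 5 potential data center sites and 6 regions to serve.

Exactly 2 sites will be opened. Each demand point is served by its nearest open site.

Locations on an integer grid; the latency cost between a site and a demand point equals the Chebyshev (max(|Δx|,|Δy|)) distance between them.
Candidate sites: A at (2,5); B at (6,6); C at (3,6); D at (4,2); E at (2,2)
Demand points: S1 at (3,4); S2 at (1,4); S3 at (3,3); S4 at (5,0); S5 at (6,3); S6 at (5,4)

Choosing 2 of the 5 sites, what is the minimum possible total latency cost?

Open {A, D}.
  S1→A 1, S2→A 1, S3→D 1, S4→D 2, S5→D 2, S6→D 2  ⇒ total 9.
Compare {C, D}: total 11.
Compare {D, E}: total 11.
No size-2 selection does better; minimum is 9.

9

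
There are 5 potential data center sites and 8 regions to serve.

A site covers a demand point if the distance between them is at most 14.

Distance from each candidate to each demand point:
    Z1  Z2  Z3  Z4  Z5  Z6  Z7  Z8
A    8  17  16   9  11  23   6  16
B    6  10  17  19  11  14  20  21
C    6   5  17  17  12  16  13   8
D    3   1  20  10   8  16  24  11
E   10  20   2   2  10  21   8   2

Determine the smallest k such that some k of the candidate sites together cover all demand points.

2

Coverage sets (demand points within 14 of each site):
  A: {Z1, Z4, Z5, Z7}
  B: {Z1, Z2, Z5, Z6}
  C: {Z1, Z2, Z5, Z7, Z8}
  D: {Z1, Z2, Z4, Z5, Z8}
  E: {Z1, Z3, Z4, Z5, Z7, Z8}
No single site covers all 8 demand points.
But {B, E} covers everything, so the minimum is 2.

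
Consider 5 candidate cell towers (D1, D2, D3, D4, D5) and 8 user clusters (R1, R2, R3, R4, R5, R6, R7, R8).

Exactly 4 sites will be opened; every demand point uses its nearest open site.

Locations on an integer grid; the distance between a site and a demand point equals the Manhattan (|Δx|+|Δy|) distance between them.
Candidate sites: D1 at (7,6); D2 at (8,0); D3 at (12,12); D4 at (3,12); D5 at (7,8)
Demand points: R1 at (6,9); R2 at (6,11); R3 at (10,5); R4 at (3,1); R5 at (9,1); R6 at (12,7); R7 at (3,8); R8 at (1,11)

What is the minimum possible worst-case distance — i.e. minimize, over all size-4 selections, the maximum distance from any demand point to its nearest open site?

Open {D1, D2, D3, D4}.
  Farthest demand point is R4 at distance 6 (to D2); all others are ≤ 6.
With {D1, D2, D4, D5} the worst case is 6.
With {D2, D3, D4, D5} the worst case is 6.
No size-4 selection achieves below 6.

6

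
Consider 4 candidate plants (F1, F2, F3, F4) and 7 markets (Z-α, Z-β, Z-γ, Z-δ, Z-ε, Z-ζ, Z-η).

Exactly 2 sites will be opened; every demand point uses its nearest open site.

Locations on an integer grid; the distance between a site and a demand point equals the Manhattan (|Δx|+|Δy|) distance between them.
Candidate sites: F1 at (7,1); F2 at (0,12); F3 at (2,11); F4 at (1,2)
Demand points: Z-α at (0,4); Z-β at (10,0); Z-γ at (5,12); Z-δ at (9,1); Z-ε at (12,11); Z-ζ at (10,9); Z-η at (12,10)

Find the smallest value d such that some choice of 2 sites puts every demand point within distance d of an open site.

Open {F1, F3}.
  Farthest demand point is Z-η at distance 11 (to F3); all others are ≤ 11.
With {F3, F4} the worst case is 11.
With {F1, F2} the worst case is 14.
No size-2 selection achieves below 11.

11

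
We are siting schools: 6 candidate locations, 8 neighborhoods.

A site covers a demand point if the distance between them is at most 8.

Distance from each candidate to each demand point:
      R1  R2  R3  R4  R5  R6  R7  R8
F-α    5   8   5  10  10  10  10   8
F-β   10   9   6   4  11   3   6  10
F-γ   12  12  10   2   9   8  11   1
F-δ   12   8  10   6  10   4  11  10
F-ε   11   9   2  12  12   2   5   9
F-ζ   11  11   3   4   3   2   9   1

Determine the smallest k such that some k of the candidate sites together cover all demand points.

Coverage sets (demand points within 8 of each site):
  F-α: {R1, R2, R3, R8}
  F-β: {R3, R4, R6, R7}
  F-γ: {R4, R6, R8}
  F-δ: {R2, R4, R6}
  F-ε: {R3, R6, R7}
  F-ζ: {R3, R4, R5, R6, R8}
No 2 sites suffice: every size-2 union leaves at least one demand point uncovered.
But {F-α, F-β, F-ζ} covers everything, so the minimum is 3.

3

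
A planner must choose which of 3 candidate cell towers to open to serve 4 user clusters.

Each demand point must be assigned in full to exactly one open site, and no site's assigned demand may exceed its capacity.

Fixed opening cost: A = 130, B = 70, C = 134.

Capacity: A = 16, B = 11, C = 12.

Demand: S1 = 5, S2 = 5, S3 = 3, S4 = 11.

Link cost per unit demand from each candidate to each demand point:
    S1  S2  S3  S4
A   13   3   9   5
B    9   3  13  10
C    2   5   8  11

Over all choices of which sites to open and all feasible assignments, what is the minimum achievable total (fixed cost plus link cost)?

Open {A, B}; cheapest assignment that respects the capacities:
  A (cap 16, load 14): S3, S4 — cost 3×9 + 11×5 = 82
  B (cap 11, load 10): S1, S2 — cost 5×9 + 5×3 = 60
  Shipping 142, fixed 200 → total 342.
  Any other capacity-feasible assignment to {A, B} ships for at least 142.
Compare {A, C}: its best feasible assignment gives total 368.
Compare {A, B, C}: its best feasible assignment gives total 438.
Every other set of open sites that can feasibly serve all demand totals ≥ 368 even under its best assignment. Minimum: 342.

342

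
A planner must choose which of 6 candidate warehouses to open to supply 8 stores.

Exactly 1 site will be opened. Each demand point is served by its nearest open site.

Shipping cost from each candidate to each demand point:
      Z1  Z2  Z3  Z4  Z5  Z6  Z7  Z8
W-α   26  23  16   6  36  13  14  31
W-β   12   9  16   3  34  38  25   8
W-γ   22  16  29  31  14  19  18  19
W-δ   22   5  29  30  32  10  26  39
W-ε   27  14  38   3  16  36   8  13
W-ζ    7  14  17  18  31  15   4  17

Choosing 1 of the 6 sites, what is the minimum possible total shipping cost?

123

Open {W-ζ}.
  Z1→W-ζ 7, Z2→W-ζ 14, Z3→W-ζ 17, Z4→W-ζ 18, Z5→W-ζ 31, Z6→W-ζ 15, Z7→W-ζ 4, Z8→W-ζ 17  ⇒ total 123.
Compare {W-β}: total 145.
Compare {W-ε}: total 155.
No size-1 selection does better; minimum is 123.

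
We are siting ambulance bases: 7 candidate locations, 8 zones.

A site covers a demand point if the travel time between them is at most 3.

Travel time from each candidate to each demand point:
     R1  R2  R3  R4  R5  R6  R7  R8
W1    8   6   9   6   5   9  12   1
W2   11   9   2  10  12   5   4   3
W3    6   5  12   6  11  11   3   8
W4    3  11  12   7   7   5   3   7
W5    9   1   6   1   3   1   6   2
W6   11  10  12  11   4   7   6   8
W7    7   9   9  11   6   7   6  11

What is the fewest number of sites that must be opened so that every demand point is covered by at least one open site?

Coverage sets (demand points within 3 of each site):
  W1: {R8}
  W2: {R3, R8}
  W3: {R7}
  W4: {R1, R7}
  W5: {R2, R4, R5, R6, R8}
  W6: {}
  W7: {}
No 2 sites suffice: every size-2 union leaves at least one demand point uncovered.
But {W2, W4, W5} covers everything, so the minimum is 3.

3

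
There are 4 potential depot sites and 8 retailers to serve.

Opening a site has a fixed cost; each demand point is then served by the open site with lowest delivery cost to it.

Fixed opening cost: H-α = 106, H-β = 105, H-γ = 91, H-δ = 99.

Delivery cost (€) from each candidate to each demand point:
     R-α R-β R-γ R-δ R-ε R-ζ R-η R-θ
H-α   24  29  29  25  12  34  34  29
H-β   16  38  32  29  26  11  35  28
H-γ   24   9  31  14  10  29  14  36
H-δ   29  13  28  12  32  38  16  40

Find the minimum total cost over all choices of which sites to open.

258

Open {H-γ}: assign each demand point to its cheapest open site.
  R-α→H-γ 24, R-β→H-γ 9, R-γ→H-γ 31, R-δ→H-γ 14, R-ε→H-γ 10, R-ζ→H-γ 29, R-η→H-γ 14, R-θ→H-γ 36
  delivery cost 167, fixed 91 → total 258.
Compare {H-δ}: delivery cost 208 + fixed 99 = 307.
Compare {H-β}: delivery cost 215 + fixed 105 = 320.
Compare {H-α}: delivery cost 216 + fixed 106 = 322.
All other subsets cost ≥ 307. Minimum total cost: 258.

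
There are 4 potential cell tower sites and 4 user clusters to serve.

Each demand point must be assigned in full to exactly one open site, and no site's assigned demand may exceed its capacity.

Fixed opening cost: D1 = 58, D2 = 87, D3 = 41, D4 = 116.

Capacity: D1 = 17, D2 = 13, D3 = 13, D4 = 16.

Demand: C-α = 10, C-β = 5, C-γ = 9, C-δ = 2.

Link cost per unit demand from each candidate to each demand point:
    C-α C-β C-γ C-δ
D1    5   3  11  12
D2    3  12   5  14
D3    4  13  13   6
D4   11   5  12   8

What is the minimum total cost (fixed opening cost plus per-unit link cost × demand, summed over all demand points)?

Open {D1, D3}; cheapest assignment that respects the capacities:
  D1 (cap 17, load 14): C-β, C-γ — cost 5×3 + 9×11 = 114
  D3 (cap 13, load 12): C-α, C-δ — cost 10×4 + 2×6 = 52
  Shipping 166, fixed 99 → total 265.
  Any other capacity-feasible assignment to {D1, D3} ships for at least 166.
Compare {D1, D2}: its best feasible assignment gives total 279.
Compare {D1, D2, D3}: its best feasible assignment gives total 298.
Every other set of open sites that can feasibly serve all demand totals ≥ 279 even under its best assignment. Minimum: 265.

265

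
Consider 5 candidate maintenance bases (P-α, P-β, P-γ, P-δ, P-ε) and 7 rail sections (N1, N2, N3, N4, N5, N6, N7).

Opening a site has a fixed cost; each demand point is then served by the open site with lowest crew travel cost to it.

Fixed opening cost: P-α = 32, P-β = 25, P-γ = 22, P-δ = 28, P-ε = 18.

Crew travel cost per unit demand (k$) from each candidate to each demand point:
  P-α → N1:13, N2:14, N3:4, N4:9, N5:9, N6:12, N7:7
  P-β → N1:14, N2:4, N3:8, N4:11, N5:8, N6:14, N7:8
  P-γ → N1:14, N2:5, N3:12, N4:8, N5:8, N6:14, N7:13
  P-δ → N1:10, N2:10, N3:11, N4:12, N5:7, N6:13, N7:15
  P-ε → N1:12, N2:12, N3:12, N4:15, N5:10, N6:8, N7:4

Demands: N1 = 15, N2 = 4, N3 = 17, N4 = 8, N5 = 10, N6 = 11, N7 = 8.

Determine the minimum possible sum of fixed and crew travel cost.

592

Open {P-α, P-γ, P-δ, P-ε}: assign each demand point to its cheapest open site.
  N1→P-δ 15×10=150, N2→P-γ 4×5=20, N3→P-α 17×4=68, N4→P-γ 8×8=64, N5→P-δ 10×7=70, N6→P-ε 11×8=88, N7→P-ε 8×4=32
  crew travel cost 492, fixed 100 → total 592.
Compare {P-α, P-δ, P-ε}: crew travel cost 520 + fixed 78 = 598.
Compare {P-α, P-β, P-δ, P-ε}: crew travel cost 496 + fixed 103 = 599.
Compare {P-α, P-γ, P-ε}: crew travel cost 532 + fixed 72 = 604.
All other subsets cost ≥ 598. Minimum total cost: 592.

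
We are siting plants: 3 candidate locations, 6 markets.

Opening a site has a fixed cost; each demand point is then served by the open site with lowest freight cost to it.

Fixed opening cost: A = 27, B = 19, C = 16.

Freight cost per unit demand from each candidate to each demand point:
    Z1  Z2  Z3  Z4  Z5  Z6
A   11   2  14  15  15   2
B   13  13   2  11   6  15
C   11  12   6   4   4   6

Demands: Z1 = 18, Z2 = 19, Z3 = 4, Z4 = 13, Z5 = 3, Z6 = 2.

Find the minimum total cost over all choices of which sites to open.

371

Open {A, C}: assign each demand point to its cheapest open site.
  Z1→A 18×11=198, Z2→A 19×2=38, Z3→C 4×6=24, Z4→C 13×4=52, Z5→C 3×4=12, Z6→A 2×2=4
  freight cost 328, fixed 43 → total 371.
Compare {A, B, C}: freight cost 312 + fixed 62 = 374.
Compare {A, B}: freight cost 409 + fixed 46 = 455.
Compare {C}: freight cost 526 + fixed 16 = 542.
All other subsets cost ≥ 374. Minimum total cost: 371.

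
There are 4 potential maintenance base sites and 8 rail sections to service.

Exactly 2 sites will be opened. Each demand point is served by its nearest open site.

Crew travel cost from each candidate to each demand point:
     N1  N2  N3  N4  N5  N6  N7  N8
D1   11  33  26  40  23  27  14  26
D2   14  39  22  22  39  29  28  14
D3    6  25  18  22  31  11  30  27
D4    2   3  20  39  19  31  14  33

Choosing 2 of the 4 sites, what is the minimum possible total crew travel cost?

Open {D3, D4}.
  N1→D4 2, N2→D4 3, N3→D3 18, N4→D3 22, N5→D4 19, N6→D3 11, N7→D4 14, N8→D3 27  ⇒ total 116.
Compare {D2, D4}: total 123.
Compare {D1, D3}: total 145.
No size-2 selection does better; minimum is 116.

116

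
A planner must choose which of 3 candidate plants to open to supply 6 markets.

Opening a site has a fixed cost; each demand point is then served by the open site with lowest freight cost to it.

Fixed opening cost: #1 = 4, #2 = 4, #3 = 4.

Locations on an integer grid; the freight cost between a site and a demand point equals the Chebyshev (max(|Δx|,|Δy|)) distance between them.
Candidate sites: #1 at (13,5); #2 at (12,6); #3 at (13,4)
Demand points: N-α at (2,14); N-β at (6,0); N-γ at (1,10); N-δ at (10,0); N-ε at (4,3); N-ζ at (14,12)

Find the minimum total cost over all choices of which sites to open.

51

Open {#2}: assign each demand point to its cheapest open site.
  N-α→#2 10, N-β→#2 6, N-γ→#2 11, N-δ→#2 6, N-ε→#2 8, N-ζ→#2 6
  freight cost 47, fixed 4 → total 51.
Compare {#2, #3}: freight cost 45 + fixed 8 = 53.
Compare {#1, #2}: freight cost 46 + fixed 8 = 54.
Compare {#1}: freight cost 51 + fixed 4 = 55.
All other subsets cost ≥ 53. Minimum total cost: 51.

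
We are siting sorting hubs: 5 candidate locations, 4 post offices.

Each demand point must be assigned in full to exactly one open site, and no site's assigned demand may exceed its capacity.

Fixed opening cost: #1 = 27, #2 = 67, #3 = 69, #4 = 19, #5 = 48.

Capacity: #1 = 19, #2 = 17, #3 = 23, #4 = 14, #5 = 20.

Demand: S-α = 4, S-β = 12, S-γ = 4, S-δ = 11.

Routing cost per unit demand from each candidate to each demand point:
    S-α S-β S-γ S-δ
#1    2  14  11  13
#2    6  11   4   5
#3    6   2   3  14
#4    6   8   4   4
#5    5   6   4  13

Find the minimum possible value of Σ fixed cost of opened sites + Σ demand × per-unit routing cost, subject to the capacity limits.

192

Open {#3, #4}; cheapest assignment that respects the capacities:
  #3 (cap 23, load 20): S-α, S-β, S-γ — cost 4×6 + 12×2 + 4×3 = 60
  #4 (cap 14, load 11): S-δ — cost 11×4 = 44
  Shipping 104, fixed 88 → total 192.
  Any other capacity-feasible assignment to {#3, #4} ships for at least 104.
Compare {#1, #3, #4}: its best feasible assignment gives total 203.
Compare {#4, #5}: its best feasible assignment gives total 219.
Every other set of open sites that can feasibly serve all demand totals ≥ 203 even under its best assignment. Minimum: 192.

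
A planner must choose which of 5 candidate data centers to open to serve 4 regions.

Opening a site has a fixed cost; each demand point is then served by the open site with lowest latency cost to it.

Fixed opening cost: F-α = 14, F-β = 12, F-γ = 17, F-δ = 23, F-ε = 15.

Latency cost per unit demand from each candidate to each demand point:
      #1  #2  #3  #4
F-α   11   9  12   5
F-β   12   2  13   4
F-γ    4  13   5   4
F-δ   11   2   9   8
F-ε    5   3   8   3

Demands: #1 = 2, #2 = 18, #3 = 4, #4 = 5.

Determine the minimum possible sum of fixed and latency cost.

Open {F-β, F-γ}: assign each demand point to its cheapest open site.
  #1→F-γ 2×4=8, #2→F-β 18×2=36, #3→F-γ 4×5=20, #4→F-β 5×4=20
  latency cost 84, fixed 29 → total 113.
Compare {F-β, F-ε}: latency cost 93 + fixed 27 = 120.
Compare {F-β, F-γ, F-ε}: latency cost 79 + fixed 44 = 123.
Compare {F-γ, F-δ}: latency cost 84 + fixed 40 = 124.
All other subsets cost ≥ 120. Minimum total cost: 113.

113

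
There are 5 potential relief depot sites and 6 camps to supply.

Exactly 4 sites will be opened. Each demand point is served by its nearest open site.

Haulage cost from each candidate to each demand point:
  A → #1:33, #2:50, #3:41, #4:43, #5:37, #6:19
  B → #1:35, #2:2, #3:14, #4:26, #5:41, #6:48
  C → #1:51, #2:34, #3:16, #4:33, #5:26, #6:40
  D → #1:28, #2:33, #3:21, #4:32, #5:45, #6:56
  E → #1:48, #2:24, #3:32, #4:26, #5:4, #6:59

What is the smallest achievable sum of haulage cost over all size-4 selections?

Open {A, B, D, E}.
  #1→D 28, #2→B 2, #3→B 14, #4→B 26, #5→E 4, #6→A 19  ⇒ total 93.
Compare {A, B, C, E}: total 98.
Compare {B, C, D, E}: total 114.
No size-4 selection does better; minimum is 93.

93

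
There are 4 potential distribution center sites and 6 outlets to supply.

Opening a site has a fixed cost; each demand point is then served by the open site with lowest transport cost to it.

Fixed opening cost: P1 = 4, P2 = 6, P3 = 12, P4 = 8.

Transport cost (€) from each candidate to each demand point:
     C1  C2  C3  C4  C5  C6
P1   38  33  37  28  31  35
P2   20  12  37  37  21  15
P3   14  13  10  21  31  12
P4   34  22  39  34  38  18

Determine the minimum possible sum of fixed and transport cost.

108

Open {P2, P3}: assign each demand point to its cheapest open site.
  C1→P3 14, C2→P2 12, C3→P3 10, C4→P3 21, C5→P2 21, C6→P3 12
  transport cost 90, fixed 18 → total 108.
Compare {P1, P2, P3}: transport cost 90 + fixed 22 = 112.
Compare {P3}: transport cost 101 + fixed 12 = 113.
Compare {P2, P3, P4}: transport cost 90 + fixed 26 = 116.
All other subsets cost ≥ 112. Minimum total cost: 108.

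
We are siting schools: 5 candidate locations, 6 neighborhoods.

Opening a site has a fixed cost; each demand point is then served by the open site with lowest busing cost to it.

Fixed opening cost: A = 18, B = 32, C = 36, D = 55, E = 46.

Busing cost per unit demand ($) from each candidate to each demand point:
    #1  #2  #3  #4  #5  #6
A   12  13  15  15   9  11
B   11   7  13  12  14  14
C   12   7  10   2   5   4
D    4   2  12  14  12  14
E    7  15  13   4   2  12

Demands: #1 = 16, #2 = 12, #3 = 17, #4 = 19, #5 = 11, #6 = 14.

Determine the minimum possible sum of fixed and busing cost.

Open {C, D}: assign each demand point to its cheapest open site.
  #1→D 16×4=64, #2→D 12×2=24, #3→C 17×10=170, #4→C 19×2=38, #5→C 11×5=55, #6→C 14×4=56
  busing cost 407, fixed 91 → total 498.
Compare {C, D, E}: busing cost 374 + fixed 137 = 511.
Compare {A, C, D}: busing cost 407 + fixed 109 = 516.
Compare {A, C, D, E}: busing cost 374 + fixed 155 = 529.
All other subsets cost ≥ 511. Minimum total cost: 498.

498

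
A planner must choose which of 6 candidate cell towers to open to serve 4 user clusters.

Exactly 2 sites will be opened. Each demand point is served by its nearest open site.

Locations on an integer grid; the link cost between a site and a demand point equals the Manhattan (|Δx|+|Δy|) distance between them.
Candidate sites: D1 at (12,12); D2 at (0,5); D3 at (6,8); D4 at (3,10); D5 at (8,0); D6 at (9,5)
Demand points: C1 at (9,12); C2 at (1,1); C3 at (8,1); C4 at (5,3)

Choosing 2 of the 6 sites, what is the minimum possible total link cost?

Open {D1, D5}.
  C1→D1 3, C2→D5 8, C3→D5 1, C4→D5 6  ⇒ total 18.
Compare {D3, D5}: total 22.
Compare {D5, D6}: total 22.
No size-2 selection does better; minimum is 18.

18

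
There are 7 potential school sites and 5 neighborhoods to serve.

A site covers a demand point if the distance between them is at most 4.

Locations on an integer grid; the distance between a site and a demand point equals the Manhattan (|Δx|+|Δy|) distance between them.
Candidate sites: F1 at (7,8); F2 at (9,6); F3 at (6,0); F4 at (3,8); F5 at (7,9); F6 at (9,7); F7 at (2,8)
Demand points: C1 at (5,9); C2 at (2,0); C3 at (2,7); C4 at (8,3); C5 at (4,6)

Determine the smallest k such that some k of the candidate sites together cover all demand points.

Coverage sets (demand points within 4 of each site):
  F1: {C1}
  F2: {C4}
  F3: {C2}
  F4: {C1, C3, C5}
  F5: {C1}
  F6: {}
  F7: {C1, C3, C5}
No 2 sites suffice: every size-2 union leaves at least one demand point uncovered.
But {F2, F3, F4} covers everything, so the minimum is 3.

3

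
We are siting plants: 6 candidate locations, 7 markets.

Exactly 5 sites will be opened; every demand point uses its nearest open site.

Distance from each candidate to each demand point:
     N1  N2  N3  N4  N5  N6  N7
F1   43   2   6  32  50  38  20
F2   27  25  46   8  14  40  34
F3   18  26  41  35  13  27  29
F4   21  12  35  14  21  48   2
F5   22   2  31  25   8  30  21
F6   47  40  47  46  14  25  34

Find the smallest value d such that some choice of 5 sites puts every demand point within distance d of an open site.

Open {F1, F2, F3, F4, F6}.
  Farthest demand point is N6 at distance 25 (to F6); all others are ≤ 25.
With {F1, F2, F3, F5, F6} the worst case is 25.
With {F1, F2, F4, F5, F6} the worst case is 25.
No size-5 selection achieves below 25.

25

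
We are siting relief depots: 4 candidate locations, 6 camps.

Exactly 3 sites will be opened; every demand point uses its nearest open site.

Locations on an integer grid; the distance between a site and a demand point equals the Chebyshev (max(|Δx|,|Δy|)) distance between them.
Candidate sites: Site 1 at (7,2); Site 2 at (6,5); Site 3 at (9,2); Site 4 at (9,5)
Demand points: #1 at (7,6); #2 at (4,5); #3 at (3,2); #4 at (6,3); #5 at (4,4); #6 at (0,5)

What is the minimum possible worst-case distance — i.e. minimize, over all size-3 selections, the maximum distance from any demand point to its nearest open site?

Open {Site 1, Site 2, Site 3}.
  Farthest demand point is #6 at distance 6 (to Site 2); all others are ≤ 6.
With {Site 1, Site 2, Site 4} the worst case is 6.
With {Site 2, Site 3, Site 4} the worst case is 6.
No size-3 selection achieves below 6.

6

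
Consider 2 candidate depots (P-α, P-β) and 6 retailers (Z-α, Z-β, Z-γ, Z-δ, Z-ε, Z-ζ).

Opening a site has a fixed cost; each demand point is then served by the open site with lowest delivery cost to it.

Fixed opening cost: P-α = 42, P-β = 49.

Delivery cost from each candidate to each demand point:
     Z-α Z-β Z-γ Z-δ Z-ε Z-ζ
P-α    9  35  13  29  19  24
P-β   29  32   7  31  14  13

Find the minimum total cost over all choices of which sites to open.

Open {P-α}: assign each demand point to its cheapest open site.
  Z-α→P-α 9, Z-β→P-α 35, Z-γ→P-α 13, Z-δ→P-α 29, Z-ε→P-α 19, Z-ζ→P-α 24
  delivery cost 129, fixed 42 → total 171.
Compare {P-β}: delivery cost 126 + fixed 49 = 175.
Compare {P-α, P-β}: delivery cost 104 + fixed 91 = 195.

171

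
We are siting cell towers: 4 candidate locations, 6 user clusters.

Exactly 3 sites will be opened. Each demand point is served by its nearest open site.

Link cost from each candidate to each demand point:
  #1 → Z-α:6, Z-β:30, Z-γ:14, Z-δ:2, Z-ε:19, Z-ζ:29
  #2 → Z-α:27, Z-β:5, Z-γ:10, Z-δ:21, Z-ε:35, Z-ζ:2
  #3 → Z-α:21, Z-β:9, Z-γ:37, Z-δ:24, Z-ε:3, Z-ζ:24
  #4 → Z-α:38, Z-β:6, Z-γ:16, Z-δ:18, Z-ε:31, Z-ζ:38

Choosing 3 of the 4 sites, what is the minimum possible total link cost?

Open {#1, #2, #3}.
  Z-α→#1 6, Z-β→#2 5, Z-γ→#2 10, Z-δ→#1 2, Z-ε→#3 3, Z-ζ→#2 2  ⇒ total 28.
Compare {#1, #2, #4}: total 44.
Compare {#1, #3, #4}: total 55.
No size-3 selection does better; minimum is 28.

28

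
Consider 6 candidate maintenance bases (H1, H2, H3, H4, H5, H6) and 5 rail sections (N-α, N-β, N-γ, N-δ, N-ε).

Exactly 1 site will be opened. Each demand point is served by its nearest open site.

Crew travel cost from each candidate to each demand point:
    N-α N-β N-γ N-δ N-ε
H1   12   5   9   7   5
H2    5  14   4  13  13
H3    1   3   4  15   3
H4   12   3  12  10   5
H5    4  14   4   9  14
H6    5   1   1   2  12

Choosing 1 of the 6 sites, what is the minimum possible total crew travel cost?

21

Open {H6}.
  N-α→H6 5, N-β→H6 1, N-γ→H6 1, N-δ→H6 2, N-ε→H6 12  ⇒ total 21.
Compare {H3}: total 26.
Compare {H1}: total 38.
No size-1 selection does better; minimum is 21.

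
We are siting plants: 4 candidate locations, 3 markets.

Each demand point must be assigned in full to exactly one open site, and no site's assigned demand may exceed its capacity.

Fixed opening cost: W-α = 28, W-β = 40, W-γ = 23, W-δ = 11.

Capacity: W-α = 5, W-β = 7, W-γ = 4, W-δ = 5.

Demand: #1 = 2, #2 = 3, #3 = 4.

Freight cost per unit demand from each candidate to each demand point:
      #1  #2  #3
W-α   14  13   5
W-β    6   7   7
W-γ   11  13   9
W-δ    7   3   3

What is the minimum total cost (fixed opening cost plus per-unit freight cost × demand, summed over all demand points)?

82

Open {W-α, W-δ}; cheapest assignment that respects the capacities:
  W-α (cap 5, load 4): #3 — cost 4×5 = 20
  W-δ (cap 5, load 5): #1, #2 — cost 2×7 + 3×3 = 23
  Shipping 43, fixed 39 → total 82.
  Any other capacity-feasible assignment to {W-α, W-δ} ships for at least 43.
Compare {W-γ, W-δ}: its best feasible assignment gives total 93.
Compare {W-β, W-δ}: its best feasible assignment gives total 96.
Every other set of open sites that can feasibly serve all demand totals ≥ 93 even under its best assignment. Minimum: 82.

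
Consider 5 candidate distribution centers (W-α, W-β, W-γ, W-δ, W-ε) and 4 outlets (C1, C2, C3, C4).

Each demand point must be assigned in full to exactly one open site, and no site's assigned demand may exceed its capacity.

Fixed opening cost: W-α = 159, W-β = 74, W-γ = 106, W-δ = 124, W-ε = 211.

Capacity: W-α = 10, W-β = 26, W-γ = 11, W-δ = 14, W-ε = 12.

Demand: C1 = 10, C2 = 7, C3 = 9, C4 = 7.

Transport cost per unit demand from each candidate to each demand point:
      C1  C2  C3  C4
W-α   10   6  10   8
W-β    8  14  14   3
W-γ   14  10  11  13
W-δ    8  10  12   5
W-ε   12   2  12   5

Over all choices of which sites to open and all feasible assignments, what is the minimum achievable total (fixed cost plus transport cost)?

Open {W-β, W-γ}; cheapest assignment that respects the capacities:
  W-β (cap 26, load 26): C1, C3, C4 — cost 10×8 + 9×14 + 7×3 = 227
  W-γ (cap 11, load 7): C2 — cost 7×10 = 70
  Shipping 297, fixed 180 → total 477.
  Any other capacity-feasible assignment to {W-β, W-γ} ships for at least 297.
Compare {W-β, W-δ}: its best feasible assignment gives total 495.
Compare {W-α, W-β}: its best feasible assignment gives total 502.
Every other set of open sites that can feasibly serve all demand totals ≥ 495 even under its best assignment. Minimum: 477.

477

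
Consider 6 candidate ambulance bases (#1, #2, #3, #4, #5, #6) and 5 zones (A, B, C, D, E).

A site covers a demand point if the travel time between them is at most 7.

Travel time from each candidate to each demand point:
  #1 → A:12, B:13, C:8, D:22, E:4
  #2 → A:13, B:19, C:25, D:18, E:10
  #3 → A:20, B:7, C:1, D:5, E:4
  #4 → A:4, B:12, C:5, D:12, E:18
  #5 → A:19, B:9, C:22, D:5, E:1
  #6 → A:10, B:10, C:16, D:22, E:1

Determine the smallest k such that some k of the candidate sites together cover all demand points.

Coverage sets (demand points within 7 of each site):
  #1: {E}
  #2: {}
  #3: {B, C, D, E}
  #4: {A, C}
  #5: {D, E}
  #6: {E}
No single site covers all 5 demand points.
But {#3, #4} covers everything, so the minimum is 2.

2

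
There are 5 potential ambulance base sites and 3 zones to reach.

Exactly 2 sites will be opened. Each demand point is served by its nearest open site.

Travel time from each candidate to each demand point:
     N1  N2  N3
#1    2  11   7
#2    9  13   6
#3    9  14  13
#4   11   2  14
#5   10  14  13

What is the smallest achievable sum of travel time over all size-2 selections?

Open {#1, #4}.
  N1→#1 2, N2→#4 2, N3→#1 7  ⇒ total 11.
Compare {#2, #4}: total 17.
Compare {#1, #2}: total 19.
No size-2 selection does better; minimum is 11.

11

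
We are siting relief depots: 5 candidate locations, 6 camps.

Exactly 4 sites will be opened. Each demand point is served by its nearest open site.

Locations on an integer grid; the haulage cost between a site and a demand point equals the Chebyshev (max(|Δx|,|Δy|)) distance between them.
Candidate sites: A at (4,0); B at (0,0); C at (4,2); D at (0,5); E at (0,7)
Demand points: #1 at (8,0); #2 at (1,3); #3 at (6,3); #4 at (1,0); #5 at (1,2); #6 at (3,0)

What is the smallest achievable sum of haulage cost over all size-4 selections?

12

Open {A, B, C, D}.
  #1→A 4, #2→D 2, #3→C 2, #4→B 1, #5→B 2, #6→A 1  ⇒ total 12.
Compare {A, B, C, E}: total 13.
Compare {A, B, D, E}: total 13.
No size-4 selection does better; minimum is 12.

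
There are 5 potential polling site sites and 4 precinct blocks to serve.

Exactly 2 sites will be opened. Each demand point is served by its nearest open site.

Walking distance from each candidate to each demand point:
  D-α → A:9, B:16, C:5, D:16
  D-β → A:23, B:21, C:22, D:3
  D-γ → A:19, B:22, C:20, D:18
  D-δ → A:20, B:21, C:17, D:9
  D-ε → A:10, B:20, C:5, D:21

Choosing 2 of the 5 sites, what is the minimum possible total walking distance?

33

Open {D-α, D-β}.
  A→D-α 9, B→D-α 16, C→D-α 5, D→D-β 3  ⇒ total 33.
Compare {D-β, D-ε}: total 38.
Compare {D-α, D-δ}: total 39.
No size-2 selection does better; minimum is 33.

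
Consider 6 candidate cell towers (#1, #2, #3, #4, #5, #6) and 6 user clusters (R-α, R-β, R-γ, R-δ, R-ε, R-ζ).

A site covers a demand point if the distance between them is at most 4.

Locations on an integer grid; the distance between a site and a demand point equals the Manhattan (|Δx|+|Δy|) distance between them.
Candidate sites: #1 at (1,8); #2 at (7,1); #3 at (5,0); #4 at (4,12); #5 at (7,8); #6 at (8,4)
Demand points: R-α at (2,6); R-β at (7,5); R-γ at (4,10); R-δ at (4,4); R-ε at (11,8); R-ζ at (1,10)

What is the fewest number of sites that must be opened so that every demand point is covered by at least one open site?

Coverage sets (demand points within 4 of each site):
  #1: {R-α, R-ζ}
  #2: {R-β}
  #3: {}
  #4: {R-γ}
  #5: {R-β, R-ε}
  #6: {R-β, R-δ}
No 3 sites suffice: every size-3 union leaves at least one demand point uncovered.
But {#1, #4, #5, #6} covers everything, so the minimum is 4.

4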